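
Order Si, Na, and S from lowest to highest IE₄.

After 3 electrons have been removed, what remains? Si³⁺ still has 1 valence electron; Na³⁺ is already 2 electrons into the core; S³⁺ still has 3 valence electrons.
Core electrons are held far more tightly than valence electrons, so Na tops the IE_4 order.
Valence configurations: Si³⁺ [Ne]3s¹, S³⁺ [Ne]3s²3p¹.
The numbers (kJ/mol): Si 4356, Na 9543, S 4556.
Hence IE_4: Si < S < Na.

Si < S < Na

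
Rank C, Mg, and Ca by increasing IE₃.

C < Ca < Mg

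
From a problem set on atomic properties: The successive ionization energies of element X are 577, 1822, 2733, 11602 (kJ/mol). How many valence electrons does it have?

Look for the largest jump between consecutive ionization energies: IE4/IE3 ≈ 4.2, far larger than any earlier ratio.
That jump marks the point where a core electron is being removed. So the atom has 3 valence electrons.

3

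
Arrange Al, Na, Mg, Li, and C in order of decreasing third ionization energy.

Li > Mg > Na > C > Al

IE_3 is the cost of taking one more electron from the +2 cation: Al²⁺ still has 1 valence electron; Na²⁺ is already 1 electron into the core; Mg²⁺ is the bare [Ne] core; Li²⁺ is already 1 electron into the core; C²⁺ still has 2 valence electrons.
Pulling an electron out of a noble-gas core costs far more than removing a remaining valence electron, so Na, Mg and Li sit at the high end of IE_3.
Valence configurations: Al²⁺ [Ne]3s¹, C²⁺ [He]2s².
Tabulated IE_3 (kJ/mol): Al 2745, Na 6910, Mg 7733, Li 11815, C 4620.
Overall IE_3 order: Al < C < Na < Mg < Li.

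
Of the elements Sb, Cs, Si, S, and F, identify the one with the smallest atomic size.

F

F is in period 2, group 17; Si is in period 3, group 14; S is in period 3, group 16; Sb is in period 5, group 15; Cs is in period 6, group 1.
Moving right in a period, electrons are added to the same shell under a stronger nuclear pull, so atoms get smaller; moving down, a new shell is opened and atoms get larger.
Neither a single period nor a single group — weigh both effects.
S > F: relative to F, both the across-period and down-group shifts push S's atomic radius up.
Si > S: both are in period 3; the period trend gives Si the larger value.
Sb > Si: the two effects oppose for this pair; the down-group effect wins (140 vs 116 pm).
Cs > Sb: relative to Sb, both the across-period and down-group shifts push Cs's atomic radius up.
Approximate values (pm): F 64, Si 116, S 103, Sb 140, Cs 232.
The smallest atomic size among these belongs to F.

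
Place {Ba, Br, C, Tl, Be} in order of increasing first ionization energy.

Ba < Tl < Be < C < Br

IE₁ increases left→right with effective nuclear charge and decreases top→bottom as the valence shell moves farther out.
These span different periods and groups, so the two trends combine.
Tl > Ba: Tl lies to the right of Ba in period 6, so the across-period effect alone puts Tl higher.
Be > Tl: period and group pull opposite ways; the down-group shift dominates (900 vs 589 kJ/mol).
C > Be: C lies to the right of Be in period 2, so the across-period effect alone puts C higher.
Br > C: period and group pull opposite ways; the across-period shift dominates (1140 vs 1086 kJ/mol).
Approximate values (kJ/mol): Be 900, C 1086, Br 1140, Ba 503, Tl 589.
So from lowest to highest: Ba < Tl < Be < C < Br.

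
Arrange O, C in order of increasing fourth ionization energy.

C < O

The fourth ionization energy removes an electron from the +3 ion. For each element: O³⁺ still has 3 valence electrons; C³⁺ still has 1 valence electron.
All are still removing valence electrons, so compare the +3 ions as you would atoms: IE_4 generally rises across a period (higher Z_eff) and falls down a group (larger shell), subject to the usual subshell exceptions.
Valence configurations: O³⁺ [He]2s²2p¹, C³⁺ [He]2s¹.
Tabulated IE_4 (kJ/mol): O 7469, C 6223.
Overall IE_4 order: C < O.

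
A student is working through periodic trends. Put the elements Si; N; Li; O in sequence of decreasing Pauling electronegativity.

O, N, Si, Li

Li is in period 2, group 1; N is in period 2, group 15; O is in period 2, group 16; Si is in period 3, group 14.
EN rises left→right (higher Z_eff, smaller atoms) and falls top→bottom (larger, more shielded atoms).
Here both period and group differ, so the two effects have to be weighed against each other.
Si > Li: the two effects oppose for this pair; the across-period effect wins (1.90 vs 0.98).
N > Si: both effects reinforce here, so N is clearly the higher of the two.
O > N: both are in period 2; the period trend gives O the larger value.
Tabulated electronegativity (Pauling): Li 0.98, N 3.04, O 3.44, Si 1.90.
So from highest to lowest: O > N > Si > Li.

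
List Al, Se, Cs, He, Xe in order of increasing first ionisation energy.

He is in period 1, group 18; Al is in period 3, group 13; Se is in period 4, group 16; Xe is in period 5, group 18; Cs is in period 6, group 1.
First ionization energy rises across a period (greater Z_eff holds electrons more tightly) and falls down a group (valence electrons are farther from the nucleus).
These span different periods and groups, so the two trends combine.
Al > Cs: both effects reinforce here, so Al is clearly the higher of the two.
Se > Al: the two effects oppose for this pair; the across-period effect wins (941 vs 578 kJ/mol).
Xe > Se: the two effects oppose for this pair; the across-period effect wins (1170 vs 941 kJ/mol).
He > Xe: they share group 18; the group trend gives He the larger value.
Tabulated first ionization energy (kJ/mol): He 2372, Al 578, Se 941, Xe 1170, Cs 376.
So from lowest to highest: Cs < Al < Se < Xe < He.

Cs < Al < Se < Xe < He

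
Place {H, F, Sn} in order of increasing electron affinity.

H, Sn, F

H is in period 1, group 1; F is in period 2, group 17; Sn is in period 5, group 14.
Adding an electron releases more energy for atoms nearer the top right (short of the noble gases).
These span different periods and groups, so the two trends combine.
Sn > H: the two effects oppose for this pair; the across-period effect wins (107 vs 73 kJ/mol).
F > Sn: both effects reinforce here, so F is clearly the higher of the two.
For reference (kJ/mol): H 73, F 328, Sn 107.
So from lowest to highest: H < Sn < F.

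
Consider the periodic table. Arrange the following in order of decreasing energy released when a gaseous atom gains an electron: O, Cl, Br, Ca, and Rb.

Cl > Br > O > Rb > Ca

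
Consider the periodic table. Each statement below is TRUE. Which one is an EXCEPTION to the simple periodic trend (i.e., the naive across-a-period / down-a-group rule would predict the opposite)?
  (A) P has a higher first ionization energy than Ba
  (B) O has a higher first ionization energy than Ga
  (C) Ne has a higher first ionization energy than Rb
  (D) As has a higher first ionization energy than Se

(D)

The general trend: first ionization energy increases across a period and decreases down a group.
(A) P (period 3, group 15) vs Ba (period 6, group 2): the stated order agrees with the simple trend.
(B) O (period 2, group 16) vs Ga (period 4, group 13): the stated order agrees with the simple trend.
(C) Ne (period 2, group 18) vs Rb (period 5, group 1): the stated order agrees with the simple trend.
(D) As (period 4, group 15) vs Se (period 4, group 16): the stated order contradicts the simple trend.
The exception is (D): Se (4p⁴) ionizes more easily than half-filled As (4p³).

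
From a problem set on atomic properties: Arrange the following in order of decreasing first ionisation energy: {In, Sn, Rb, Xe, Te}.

IE₁ increases left→right with effective nuclear charge and decreases top→bottom as the valence shell moves farther out.
All lie in period 5, so first ionization energy increases left to right.
So from highest to lowest: Xe > Te > Sn > In > Rb.

Xe > Te > Sn > In > Rb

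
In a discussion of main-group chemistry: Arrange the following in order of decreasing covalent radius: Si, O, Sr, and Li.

Li is in period 2, group 1; O is in period 2, group 16; Si is in period 3, group 14; Sr is in period 5, group 2.
Radius decreases left→right (rising Z_eff, same n) and increases top→bottom (higher n).
These span different periods and groups, so the two trends combine.
Si > O: both effects reinforce here, so Si is clearly the larger of the two.
Li > Si: period and group pull opposite ways; the across-period shift dominates (133 vs 116 pm).
Sr > Li: period and group pull opposite ways; the down-group shift dominates (185 vs 133 pm).
Tabulated atomic radius (pm): Li 133, O 63, Si 116, Sr 185.
So from largest to smallest: Sr > Li > Si > O.

Sr > Li > Si > O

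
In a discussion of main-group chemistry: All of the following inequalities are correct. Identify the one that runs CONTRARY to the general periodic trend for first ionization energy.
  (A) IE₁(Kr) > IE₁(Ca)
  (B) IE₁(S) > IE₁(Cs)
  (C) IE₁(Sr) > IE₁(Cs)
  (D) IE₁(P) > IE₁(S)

The general trend: first ionization energy increases across a period and decreases down a group.
(A) Kr (period 4, group 18) vs Ca (period 4, group 2): the stated order agrees with the simple trend.
(B) S (period 3, group 16) vs Cs (period 6, group 1): the stated order agrees with the simple trend.
(C) Sr (period 5, group 2) vs Cs (period 6, group 1): the stated order agrees with the simple trend.
(D) P (period 3, group 15) vs S (period 3, group 16): the stated order contradicts the simple trend.
The exception is (D): S (3p⁴) ionizes more easily than half-filled P (3p³) because the paired 3p electron in S is pushed out by e⁻–e⁻ repulsion.

(D)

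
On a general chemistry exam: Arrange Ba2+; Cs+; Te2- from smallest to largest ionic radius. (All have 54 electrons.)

All of these have 54 electrons, so size is governed by nuclear charge alone: the more protons, the stronger the pull on the same electron cloud, and the smaller the ion.
Nuclear charges: Ba2+ (Z=56), Cs+ (Z=55), Te2- (Z=52).
Smallest to largest: Ba2+ < Cs+ < Te2-.

Ba2+, Cs+, Te2-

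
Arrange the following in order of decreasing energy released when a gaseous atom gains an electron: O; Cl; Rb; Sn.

Cl > O > Sn > Rb

O is in period 2, group 16; Cl is in period 3, group 17; Rb is in period 5, group 1; Sn is in period 5, group 14.
Atoms with high Z_eff and room in the valence shell (especially the halogens) have the most exothermic electron affinities.
Here both period and group differ, so the two effects have to be weighed against each other.
Sn > Rb: Sn lies to the right of Rb in period 5, so the across-period effect alone puts Sn higher.
O > Sn: relative to Sn, both the across-period and down-group shifts push O's electron affinity up.
Cl > O: period and group pull opposite ways; the across-period shift dominates (349 vs 141 kJ/mol).
For reference (kJ/mol): O 141, Cl 349, Rb 47, Sn 107.
So from highest to lowest: Cl > O > Sn > Rb.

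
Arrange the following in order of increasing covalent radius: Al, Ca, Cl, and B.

B is in period 2, group 13; Al is in period 3, group 13; Cl is in period 3, group 17; Ca is in period 4, group 2.
Moving right in a period, electrons are added to the same shell under a stronger nuclear pull, so atoms get smaller; moving down, a new shell is opened and atoms get larger.
Neither a single period nor a single group — weigh both effects.
Cl > B: the two effects oppose for this pair; the down-group effect wins (99 vs 85 pm).
Al > Cl: Al lies to the left of Cl in period 3, so the across-period effect alone puts Al larger.
Ca > Al: both effects reinforce here, so Ca is clearly the larger of the two.
Approximate values (pm): B 85, Al 126, Cl 99, Ca 171.
So from smallest to largest: B < Cl < Al < Ca.

B < Cl < Al < Ca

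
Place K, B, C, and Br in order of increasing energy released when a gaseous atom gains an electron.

B < K < C < Br

B is in period 2, group 13; C is in period 2, group 14; K is in period 4, group 1; Br is in period 4, group 17.
Adding an electron releases more energy for atoms nearer the top right (short of the noble gases).
Neither a single period nor a single group — weigh both effects.
K > B: this pair runs against the simple trend — see the exception note.
C > K: relative to K, both the across-period and down-group shifts push C's electron affinity up.
Br > C: the two effects oppose for this pair; the across-period effect wins (325 vs 122 kJ/mol).
Note the exception: K has a higher electron affinity than B, contrary to the simple trend — B's ns²np¹ configuration gives only a small electron affinity — the sparsely filled np subshell binds an added electron weakly.
Tabulated electron affinity (kJ/mol): B 27, C 122, K 48, Br 325.
So from lowest to highest: B < K < C < Br.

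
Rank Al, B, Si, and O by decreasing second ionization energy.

O > B > Al > Si

After 1 electron has been removed, what remains? Al⁺ still has 2 valence electrons; B⁺ still has 2 valence electrons; Si⁺ still has 3 valence electrons; O⁺ still has 5 valence electrons.
All are still removing valence electrons, so compare the +1 ions as you would atoms: IE_2 generally rises across a period (higher Z_eff) and falls down a group (larger shell), subject to the usual subshell exceptions.
Valence configurations: Al⁺ [Ne]3s², B⁺ [He]2s², Si⁺ [Ne]3s²3p¹, O⁺ [He]2s²2p³.
Si⁺ loses a lone 3p electron whereas Al⁺ must break into a filled 3s² pair, so IE_2(Al) > IE_2(Si) even though Si has the higher nuclear charge.
Approximate IE_2 values (kJ/mol): Al 1817, B 2427, Si 1577, O 3388.
Hence IE_2: Si < Al < B < O.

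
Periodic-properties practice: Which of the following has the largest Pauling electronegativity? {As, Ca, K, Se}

Electronegativity increases across a period and decreases down a group, tracking effective nuclear charge and atomic size.
All lie in period 4, so electronegativity increases left to right.
The largest Pauling electronegativity among these belongs to Se.

Se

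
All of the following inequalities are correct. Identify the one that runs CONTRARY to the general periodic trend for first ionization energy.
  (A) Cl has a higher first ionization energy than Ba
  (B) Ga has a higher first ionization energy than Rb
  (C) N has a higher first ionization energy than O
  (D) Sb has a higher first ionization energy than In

The general trend: first ionization energy increases across a period and decreases down a group.
(A) Cl (period 3, group 17) vs Ba (period 6, group 2): the stated order agrees with the simple trend.
(B) Ga (period 4, group 13) vs Rb (period 5, group 1): the stated order agrees with the simple trend.
(C) N (period 2, group 15) vs O (period 2, group 16): the stated order contradicts the simple trend.
(D) Sb (period 5, group 15) vs In (period 5, group 13): the stated order agrees with the simple trend.
The exception is (C): pairing an electron in O's 2p⁴ costs repulsion energy, so O ionizes more easily than half-filled N (2p³).

(C)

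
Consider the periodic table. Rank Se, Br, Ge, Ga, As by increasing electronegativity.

Ga is in period 4, group 13; Ge is in period 4, group 14; As is in period 4, group 15; Se is in period 4, group 16; Br is in period 4, group 17.
Smaller atoms with higher effective nuclear charge are more electronegative.
All lie in period 4, so electronegativity increases left to right.
So from lowest to highest: Ga < Ge < As < Se < Br.

Ga, Ge, As, Se, Br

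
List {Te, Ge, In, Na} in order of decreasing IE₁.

Te > Ge > In > Na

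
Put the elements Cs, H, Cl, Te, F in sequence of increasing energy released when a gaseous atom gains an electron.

H is in period 1, group 1; F is in period 2, group 17; Cl is in period 3, group 17; Te is in period 5, group 16; Cs is in period 6, group 1.
Electron affinity generally becomes more exothermic across a period toward the halogens and less exothermic down a group.
Here both period and group differ, so the two effects have to be weighed against each other.
H > Cs: they share group 1; the group trend gives H the larger value.
Te > H: the two effects oppose for this pair; the across-period effect wins (190 vs 73 kJ/mol).
F > Te: both effects reinforce here, so F is clearly the higher of the two.
Cl > F: this pair runs against the simple trend — see the exception note.
Note the exception: Cl has a higher electron affinity than F, contrary to the simple trend — F's small 2p subshell makes the incoming electron feel strong e⁻–e⁻ repulsion, so Cl actually releases more energy on gaining an electron.
For reference (kJ/mol): H 73, F 328, Cl 349, Te 190, Cs 46.
So from lowest to highest: Cs < H < Te < F < Cl.

Cs < H < Te < F < Cl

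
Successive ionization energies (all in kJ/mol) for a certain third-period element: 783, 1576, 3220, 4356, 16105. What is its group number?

Look for the largest jump between consecutive ionization energies: IE5/IE4 ≈ 3.7, far larger than any earlier ratio.
That jump marks the point where a core electron is being removed. So the atom has 4 valence electrons.
A main-group element with 4 valence electrons is in group 14.

Group 14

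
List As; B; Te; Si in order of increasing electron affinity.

B, As, Si, Te

B is in period 2, group 13; Si is in period 3, group 14; As is in period 4, group 15; Te is in period 5, group 16.
Adding an electron releases more energy for atoms nearer the top right (short of the noble gases).
A diagonal step moves right (one effect) and down (the opposite effect) at once.
As > B: the two effects oppose for this pair; the across-period effect wins (78 vs 27 kJ/mol).
Si > As: period and group pull opposite ways; the down-group shift dominates (134 vs 78 kJ/mol).
Te > Si: the two effects oppose for this pair; the across-period effect wins (190 vs 134 kJ/mol).
Approximate values (kJ/mol): B 27, Si 134, As 78, Te 190.
So from lowest to highest: B < As < Si < Te.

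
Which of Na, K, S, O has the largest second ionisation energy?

Na

The second ionization energy removes an electron from the +1 ion. For each element: Na⁺ is the bare [Ne] core; K⁺ is the bare [Ar] core; S⁺ still has 5 valence electrons; O⁺ still has 5 valence electrons.
Usually core removal costs more than valence removal, but here the competition is close: a tightly held n=2 valence electron can cost more to remove than an n=3 core electron, so the actual values have to decide it.
Valence configurations: S⁺ [Ne]3s²3p³, O⁺ [He]2s²2p³.
Approximate IE_2 values (kJ/mol): Na 4562, K 3052, S 2252, O 3388.
Overall IE_2 order: S < K < O < Na.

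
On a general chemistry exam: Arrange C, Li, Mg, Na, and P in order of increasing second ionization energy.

Mg, P, C, Na, Li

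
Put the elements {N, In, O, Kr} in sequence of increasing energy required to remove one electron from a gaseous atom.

Removing the outermost electron gets harder across a period and easier down a group.
Here both period and group differ, so the two effects have to be weighed against each other.
O > In: both effects reinforce here, so O is clearly the higher of the two.
Kr > O: period and group pull opposite ways; the across-period shift dominates (1351 vs 1314 kJ/mol).
N > Kr: the two effects oppose for this pair; the down-group effect wins (1402 vs 1351 kJ/mol).
Note the exception: N has a higher first ionization energy than O, contrary to the simple trend — pairing an electron in O's 2p⁴ costs repulsion energy, so O ionizes more easily than half-filled N (2p³).
Tabulated first ionization energy (kJ/mol): N 1402, O 1314, Kr 1351, In 558.
So from lowest to highest: In < O < Kr < N.

In, O, Kr, N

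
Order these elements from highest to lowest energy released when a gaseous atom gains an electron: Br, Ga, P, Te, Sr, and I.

P is in period 3, group 15; Ga is in period 4, group 13; Br is in period 4, group 17; Sr is in period 5, group 2; Te is in period 5, group 16; I is in period 5, group 17.
Electron affinity generally becomes more exothermic across a period toward the halogens and less exothermic down a group.
Here both period and group differ, so the two effects have to be weighed against each other.
Ga > Sr: relative to Sr, both the across-period and down-group shifts push Ga's electron affinity up.
P > Ga: both effects reinforce here, so P is clearly the higher of the two.
Te > P: the two effects oppose for this pair; the across-period effect wins (190 vs 72 kJ/mol).
I > Te: I lies to the right of Te in period 5, so the across-period effect alone puts I higher.
Br > I: they share group 17; the group trend gives Br the larger value.
Approximate values (kJ/mol): P 72, Ga 29, Br 325, Sr 5, Te 190, I 295.
So from highest to lowest: Br > I > Te > P > Ga > Sr.

Br > I > Te > P > Ga > Sr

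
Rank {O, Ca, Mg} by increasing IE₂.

After 1 electron has been removed, what remains? O⁺ still has 5 valence electrons; Ca⁺ still has 1 valence electron; Mg⁺ still has 1 valence electron.
All are still removing valence electrons, so compare the +1 ions as you would atoms: IE_2 generally rises across a period (higher Z_eff) and falls down a group (larger shell), subject to the usual subshell exceptions.
Valence configurations: O⁺ [He]2s²2p³, Ca⁺ [Ar]4s¹, Mg⁺ [Ne]3s¹.
Approximate IE_2 values (kJ/mol): O 3388, Ca 1145, Mg 1451.
So the second ionization energies run Ca < Mg < O.

Ca < Mg < O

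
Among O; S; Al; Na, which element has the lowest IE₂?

Consider each +1 ion: O⁺ still has 5 valence electrons; S⁺ still has 5 valence electrons; Al⁺ still has 2 valence electrons; Na⁺ is the bare [Ne] core.
Core electrons are held far more tightly than valence electrons, so Na tops the IE_2 order.
Valence configurations: O⁺ [He]2s²2p³, S⁺ [Ne]3s²3p³, Al⁺ [Ne]3s².
Tabulated IE_2 (kJ/mol): O 3388, S 2252, Al 1817, Na 4562.
Hence IE_2: Al < S < O < Na.

Al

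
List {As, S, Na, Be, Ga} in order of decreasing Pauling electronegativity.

S > As > Ga > Be > Na

Be is in period 2, group 2; Na is in period 3, group 1; S is in period 3, group 16; Ga is in period 4, group 13; As is in period 4, group 15.
Smaller atoms with higher effective nuclear charge are more electronegative.
Here both period and group differ, so the two effects have to be weighed against each other.
Be > Na: both effects reinforce here, so Be is clearly the higher of the two.
Ga > Be: period and group pull opposite ways; the across-period shift dominates (1.81 vs 1.57).
As > Ga: As lies to the right of Ga in period 4, so the across-period effect alone puts As higher.
S > As: both effects reinforce here, so S is clearly the higher of the two.
Approximate values (Pauling): Be 1.57, Na 0.93, S 2.58, Ga 1.81, As 2.18.
So from highest to lowest: S > As > Ga > Be > Na.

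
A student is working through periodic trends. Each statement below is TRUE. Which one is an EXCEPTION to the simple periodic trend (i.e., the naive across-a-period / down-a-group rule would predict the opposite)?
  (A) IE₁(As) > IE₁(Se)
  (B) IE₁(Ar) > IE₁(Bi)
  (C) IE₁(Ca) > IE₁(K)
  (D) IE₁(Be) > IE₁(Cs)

The general trend: first ionization energy increases across a period and decreases down a group.
(A) As (period 4, group 15) vs Se (period 4, group 16): the stated order contradicts the simple trend.
(B) Ar (period 3, group 18) vs Bi (period 6, group 15): the stated order agrees with the simple trend.
(C) Ca (period 4, group 2) vs K (period 4, group 1): the stated order agrees with the simple trend.
(D) Be (period 2, group 2) vs Cs (period 6, group 1): the stated order agrees with the simple trend.
The exception is (A): Se (4p⁴) ionizes more easily than half-filled As (4p³).

(A)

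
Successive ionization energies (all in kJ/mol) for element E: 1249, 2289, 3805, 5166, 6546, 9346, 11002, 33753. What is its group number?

Look for the largest jump between consecutive ionization energies: IE8/IE7 ≈ 3.1, far larger than any earlier ratio.
That jump marks the point where a core electron is being removed. So the atom has 7 valence electrons.
A main-group element with 7 valence electrons is in group 17.

Group 17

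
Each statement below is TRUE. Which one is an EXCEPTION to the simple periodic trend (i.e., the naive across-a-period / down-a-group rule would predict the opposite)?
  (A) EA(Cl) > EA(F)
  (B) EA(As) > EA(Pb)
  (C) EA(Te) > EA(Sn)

The general trend: electron affinity increases across a period and decreases down a group.
(A) Cl (period 3, group 17) vs F (period 2, group 17): the stated order contradicts the simple trend.
(B) As (period 4, group 15) vs Pb (period 6, group 14): the stated order agrees with the simple trend.
(C) Te (period 5, group 16) vs Sn (period 5, group 14): the stated order agrees with the simple trend.
The exception is (A): F's small 2p subshell makes the incoming electron feel strong e⁻–e⁻ repulsion, so Cl actually releases more energy on gaining an electron.

(A)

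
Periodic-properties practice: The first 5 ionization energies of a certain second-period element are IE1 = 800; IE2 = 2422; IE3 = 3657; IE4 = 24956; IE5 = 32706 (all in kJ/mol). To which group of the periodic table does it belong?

Group 13

Look for the largest jump between consecutive ionization energies: IE4/IE3 ≈ 6.8, far larger than any earlier ratio.
That jump marks the point where a core electron is being removed. So the atom has 3 valence electrons.
A main-group element with 3 valence electrons is in group 13.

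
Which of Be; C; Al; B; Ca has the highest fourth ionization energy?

The fourth ionization energy removes an electron from the +3 ion. For each element: Be³⁺ is already 1 electron into the core; C³⁺ still has 1 valence electron; Al³⁺ is the bare [Ne] core; B³⁺ is the bare [He] core; Ca³⁺ is already 1 electron into the core.
Breaking into a closed-shell core is much more expensive than removing a leftover valence electron — Ca, Al, Be and B have the largest IE_4 here.
Approximate IE_4 values (kJ/mol): Be 21007, C 6223, Al 11577, B 25026, Ca 6491.
Putting it together, IE_4: C < Ca < Al < Be < B.

B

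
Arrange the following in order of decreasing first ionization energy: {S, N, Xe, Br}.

N is in period 2, group 15; S is in period 3, group 16; Br is in period 4, group 17; Xe is in period 5, group 18.
Removing the outermost electron gets harder across a period and easier down a group.
A diagonal step moves right (one effect) and down (the opposite effect) at once.
Br > S: the two effects oppose for this pair; the across-period effect wins (1140 vs 1000 kJ/mol).
Xe > Br: period and group pull opposite ways; the across-period shift dominates (1170 vs 1140 kJ/mol).
N > Xe: the two effects oppose for this pair; the down-group effect wins (1402 vs 1170 kJ/mol).
For reference (kJ/mol): N 1402, S 1000, Br 1140, Xe 1170.
So from highest to lowest: N > Xe > Br > S.

N > Xe > Br > S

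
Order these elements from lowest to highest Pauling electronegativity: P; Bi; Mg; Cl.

Mg, Bi, P, Cl

Smaller atoms with higher effective nuclear charge are more electronegative.
Here both period and group differ, so the two effects have to be weighed against each other.
Bi > Mg: period and group pull opposite ways; the across-period shift dominates (2.02 vs 1.31).
P > Bi: P sits above Bi in group 15, so the down-group effect alone puts P higher.
Cl > P: both are in period 3; the period trend gives Cl the larger value.
Tabulated electronegativity (Pauling): Mg 1.31, P 2.19, Cl 3.16, Bi 2.02.
So from lowest to highest: Mg < Bi < P < Cl.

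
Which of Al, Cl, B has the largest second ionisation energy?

B

IE_2 is the cost of taking one more electron from the +1 cation: Al⁺ still has 2 valence electrons; Cl⁺ still has 6 valence electrons; B⁺ still has 2 valence electrons.
All are still removing valence electrons, so compare the +1 ions as you would atoms: IE_2 generally rises across a period (higher Z_eff) and falls down a group (larger shell), subject to the usual subshell exceptions.
Valence configurations: Al⁺ [Ne]3s², Cl⁺ [Ne]3s²3p⁴, B⁺ [He]2s².
Approximate IE_2 values (kJ/mol): Al 1817, Cl 2298, B 2427.
Hence IE_2: Al < Cl < B.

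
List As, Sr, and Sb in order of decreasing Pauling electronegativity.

As is in period 4, group 15; Sr is in period 5, group 2; Sb is in period 5, group 15.
Atoms toward the upper right of the periodic table pull bonding electrons most strongly.
Here both period and group differ, so the two effects have to be weighed against each other.
Sb > Sr: both are in period 5; the period trend gives Sb the larger value.
As > Sb: they share group 15; the group trend gives As the larger value.
Tabulated electronegativity (Pauling): As 2.18, Sr 0.95, Sb 2.05.
So from highest to lowest: As > Sb > Sr.

As > Sb > Sr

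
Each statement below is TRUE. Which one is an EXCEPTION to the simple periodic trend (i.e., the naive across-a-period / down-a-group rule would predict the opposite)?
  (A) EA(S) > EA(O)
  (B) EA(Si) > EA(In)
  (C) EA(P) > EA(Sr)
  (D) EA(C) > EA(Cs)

(A)

The general trend: electron affinity increases across a period and decreases down a group.
(A) S (period 3, group 16) vs O (period 2, group 16): the stated order contradicts the simple trend.
(B) Si (period 3, group 14) vs In (period 5, group 13): the stated order agrees with the simple trend.
(C) P (period 3, group 15) vs Sr (period 5, group 2): the stated order agrees with the simple trend.
(D) C (period 2, group 14) vs Cs (period 6, group 1): the stated order agrees with the simple trend.
The exception is (A): the compact 2p subshell of O repels the added electron more than S's larger 3p does.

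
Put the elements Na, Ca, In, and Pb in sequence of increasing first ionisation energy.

Na is in period 3, group 1; Ca is in period 4, group 2; In is in period 5, group 13; Pb is in period 6, group 14.
IE₁ increases left→right with effective nuclear charge and decreases top→bottom as the valence shell moves farther out.
These sit on a diagonal, where the across-period and down-group effects partly cancel.
In > Na: period and group pull opposite ways; the across-period shift dominates (558 vs 496 kJ/mol).
Ca > In: period and group pull opposite ways; the down-group shift dominates (590 vs 558 kJ/mol).
Pb > Ca: the two effects oppose for this pair; the across-period effect wins (716 vs 590 kJ/mol).
For reference (kJ/mol): Na 496, Ca 590, In 558, Pb 716.
So from lowest to highest: Na < In < Ca < Pb.

Na < In < Ca < Pb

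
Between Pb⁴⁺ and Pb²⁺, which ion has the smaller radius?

Pb⁴⁺

Both ions have Z = 82 protons, but Pb⁴⁺ has lost more electrons, so its remaining electrons feel a larger effective nuclear charge per electron and are pulled in more tightly.
Higher positive charge → smaller ion, so Pb²⁺ > Pb⁴⁺.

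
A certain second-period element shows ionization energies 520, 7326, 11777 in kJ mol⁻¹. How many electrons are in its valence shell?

1

Look for the largest jump between consecutive ionization energies: IE2/IE1 ≈ 14.1, far larger than any earlier ratio.
That jump marks the point where a core electron is being removed. So the atom has 1 valence electron.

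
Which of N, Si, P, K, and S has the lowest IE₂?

IE_2 is the cost of taking one more electron from the +1 cation: N⁺ still has 4 valence electrons; Si⁺ still has 3 valence electrons; P⁺ still has 4 valence electrons; K⁺ is the bare [Ar] core; S⁺ still has 5 valence electrons.
Pulling an electron out of a noble-gas core costs far more than removing a remaining valence electron, so K sits at the high end of IE_2.
Valence configurations: N⁺ [He]2s²2p², Si⁺ [Ne]3s²3p¹, P⁺ [Ne]3s²3p², S⁺ [Ne]3s²3p³.
The numbers (kJ/mol): N 2856, Si 1577, P 1907, K 3052, S 2252.
Overall IE_2 order: Si < P < S < N < K.

Si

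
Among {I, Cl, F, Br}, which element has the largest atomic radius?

I

Radius decreases left→right (rising Z_eff, same n) and increases top→bottom (higher n).
All are in group 17, so atomic radius increases down the group.
The largest atomic radius among these belongs to I.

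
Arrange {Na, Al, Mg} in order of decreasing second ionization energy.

Na, Al, Mg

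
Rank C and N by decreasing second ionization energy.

N, C

After 1 electron has been removed, what remains? C⁺ still has 3 valence electrons; N⁺ still has 4 valence electrons.
All are still removing valence electrons, so compare the +1 ions as you would atoms: IE_2 generally rises across a period (higher Z_eff) and falls down a group (larger shell), subject to the usual subshell exceptions.
Valence configurations: C⁺ [He]2s²2p¹, N⁺ [He]2s²2p².
The numbers (kJ/mol): C 2353, N 2856.
Putting it together, IE_2: C < N.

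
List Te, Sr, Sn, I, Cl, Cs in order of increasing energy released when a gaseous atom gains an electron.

Sr < Cs < Sn < Te < I < Cl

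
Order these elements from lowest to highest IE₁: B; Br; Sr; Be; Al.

Sr, Al, B, Be, Br

Be is in period 2, group 2; B is in period 2, group 13; Al is in period 3, group 13; Br is in period 4, group 17; Sr is in period 5, group 2.
IE₁ increases left→right with effective nuclear charge and decreases top→bottom as the valence shell moves farther out.
These span different periods and groups, so the two trends combine.
Al > Sr: relative to Sr, both the across-period and down-group shifts push Al's first ionization energy up.
B > Al: B sits above Al in group 13, so the down-group effect alone puts B higher.
Be > B: this pair runs against the simple trend — see the exception note.
Br > Be: the two effects oppose for this pair; the across-period effect wins (1140 vs 900 kJ/mol).
Note the exception: Be has a higher first ionization energy than B, contrary to the simple trend — removing B's lone 2p electron is easier than breaking Be's filled 2s².
Approximate values (kJ/mol): Be 900, B 801, Al 578, Br 1140, Sr 550.
So from lowest to highest: Sr < Al < B < Be < Br.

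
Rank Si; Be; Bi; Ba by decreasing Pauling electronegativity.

Be is in period 2, group 2; Si is in period 3, group 14; Ba is in period 6, group 2; Bi is in period 6, group 15.
Atoms toward the upper right of the periodic table pull bonding electrons most strongly.
Here both period and group differ, so the two effects have to be weighed against each other.
Be > Ba: Be sits above Ba in group 2, so the down-group effect alone puts Be higher.
Si > Be: period and group pull opposite ways; the across-period shift dominates (1.90 vs 1.57).
Bi > Si: period and group pull opposite ways; the across-period shift dominates (2.02 vs 1.90).
Approximate values (Pauling): Be 1.57, Si 1.90, Ba 0.89, Bi 2.02.
So from highest to lowest: Bi > Si > Be > Ba.

Bi, Si, Be, Ba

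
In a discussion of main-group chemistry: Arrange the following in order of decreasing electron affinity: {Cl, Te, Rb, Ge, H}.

Cl > Te > Ge > H > Rb

Adding an electron releases more energy for atoms nearer the top right (short of the noble gases).
These span different periods and groups, so the two trends combine.
H > Rb: H sits above Rb in group 1, so the down-group effect alone puts H higher.
Ge > H: period and group pull opposite ways; the across-period shift dominates (119 vs 73 kJ/mol).
Te > Ge: the two effects oppose for this pair; the across-period effect wins (190 vs 119 kJ/mol).
Cl > Te: both effects reinforce here, so Cl is clearly the higher of the two.
For reference (kJ/mol): H 73, Cl 349, Ge 119, Rb 47, Te 190.
So from highest to lowest: Cl > Te > Ge > H > Rb.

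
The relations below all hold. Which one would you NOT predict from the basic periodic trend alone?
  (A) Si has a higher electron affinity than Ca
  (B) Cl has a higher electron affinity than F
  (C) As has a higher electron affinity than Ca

The general trend: electron affinity increases across a period and decreases down a group.
(A) Si (period 3, group 14) vs Ca (period 4, group 2): the stated order agrees with the simple trend.
(B) Cl (period 3, group 17) vs F (period 2, group 17): the stated order contradicts the simple trend.
(C) As (period 4, group 15) vs Ca (period 4, group 2): the stated order agrees with the simple trend.
The exception is (B): F's small 2p subshell makes the incoming electron feel strong e⁻–e⁻ repulsion, so Cl actually releases more energy on gaining an electron.

(B)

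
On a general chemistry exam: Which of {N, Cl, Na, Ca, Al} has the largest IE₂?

Na

Consider each +1 ion: N⁺ still has 4 valence electrons; Cl⁺ still has 6 valence electrons; Na⁺ is the bare [Ne] core; Ca⁺ still has 1 valence electron; Al⁺ still has 2 valence electrons.
Core electrons are held far more tightly than valence electrons, so Na tops the IE_2 order.
Valence configurations: N⁺ [He]2s²2p², Cl⁺ [Ne]3s²3p⁴, Ca⁺ [Ar]4s¹, Al⁺ [Ne]3s².
The numbers (kJ/mol): N 2856, Cl 2298, Na 4562, Ca 1145, Al 1817.
Hence IE_2: Ca < Al < Cl < N < Na.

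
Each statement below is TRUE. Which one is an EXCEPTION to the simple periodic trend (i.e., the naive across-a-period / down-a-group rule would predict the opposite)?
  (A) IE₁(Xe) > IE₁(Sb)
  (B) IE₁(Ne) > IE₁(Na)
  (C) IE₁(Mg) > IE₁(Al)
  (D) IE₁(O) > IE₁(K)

The general trend: first ionization energy increases across a period and decreases down a group.
(A) Xe (period 5, group 18) vs Sb (period 5, group 15): the stated order agrees with the simple trend.
(B) Ne (period 2, group 18) vs Na (period 3, group 1): the stated order agrees with the simple trend.
(C) Mg (period 3, group 2) vs Al (period 3, group 13): the stated order contradicts the simple trend.
(D) O (period 2, group 16) vs K (period 4, group 1): the stated order agrees with the simple trend.
The exception is (C): Al's single 3p electron is easier to remove than one from Mg's filled 3s².

(C)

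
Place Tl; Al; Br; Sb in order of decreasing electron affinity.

Br > Sb > Al > Tl

Al is in period 3, group 13; Br is in period 4, group 17; Sb is in period 5, group 15; Tl is in period 6, group 13.
Adding an electron releases more energy for atoms nearer the top right (short of the noble gases).
Here both period and group differ, so the two effects have to be weighed against each other.
Al > Tl: they share group 13; the group trend gives Al the larger value.
Sb > Al: period and group pull opposite ways; the across-period shift dominates (103 vs 42 kJ/mol).
Br > Sb: relative to Sb, both the across-period and down-group shifts push Br's electron affinity up.
Approximate values (kJ/mol): Al 42, Br 325, Sb 103, Tl 19.
So from highest to lowest: Br > Sb > Al > Tl.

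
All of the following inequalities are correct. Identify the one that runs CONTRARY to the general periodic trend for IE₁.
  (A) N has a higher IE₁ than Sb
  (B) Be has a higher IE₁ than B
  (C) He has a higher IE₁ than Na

(B)

The general trend: IE₁ increases across a period and decreases down a group.
(A) N (period 2, group 15) vs Sb (period 5, group 15): the stated order agrees with the simple trend.
(B) Be (period 2, group 2) vs B (period 2, group 13): the stated order contradicts the simple trend.
(C) He (period 1, group 18) vs Na (period 3, group 1): the stated order agrees with the simple trend.
The exception is (B): removing B's lone 2p electron is easier than breaking Be's filled 2s².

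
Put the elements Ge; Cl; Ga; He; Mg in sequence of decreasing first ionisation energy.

He > Cl > Ge > Mg > Ga

He is in period 1, group 18; Mg is in period 3, group 2; Cl is in period 3, group 17; Ga is in period 4, group 13; Ge is in period 4, group 14.
First ionization energy rises across a period (greater Z_eff holds electrons more tightly) and falls down a group (valence electrons are farther from the nucleus).
Here both period and group differ, so the two effects have to be weighed against each other.
Mg > Ga: the two effects oppose for this pair; the down-group effect wins (738 vs 579 kJ/mol).
Ge > Mg: period and group pull opposite ways; the across-period shift dominates (762 vs 738 kJ/mol).
Cl > Ge: relative to Ge, both the across-period and down-group shifts push Cl's first ionization energy up.
He > Cl: both effects reinforce here, so He is clearly the higher of the two.
For reference (kJ/mol): He 2372, Mg 738, Cl 1251, Ga 579, Ge 762.
So from highest to lowest: He > Cl > Ge > Mg > Ga.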